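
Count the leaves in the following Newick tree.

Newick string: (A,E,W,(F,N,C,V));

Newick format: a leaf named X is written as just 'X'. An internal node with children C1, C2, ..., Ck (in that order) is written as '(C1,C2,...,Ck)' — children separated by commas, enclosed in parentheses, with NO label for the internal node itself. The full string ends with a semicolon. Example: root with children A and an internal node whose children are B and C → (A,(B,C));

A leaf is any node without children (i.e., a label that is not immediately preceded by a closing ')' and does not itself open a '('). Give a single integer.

Newick: (A,E,W,(F,N,C,V));
Scan left-to-right; a leaf is any maximal label run not followed by '(':
  pos 1: leaf 'A' → count = 1
  pos 3: leaf 'E' → count = 2
  pos 5: leaf 'W' → count = 3
  pos 8: leaf 'F' → count = 4
  pos 10: leaf 'N' → count = 5
  pos 12: leaf 'C' → count = 6
  pos 14: leaf 'V' → count = 7
Total leaves: 7

Answer: 7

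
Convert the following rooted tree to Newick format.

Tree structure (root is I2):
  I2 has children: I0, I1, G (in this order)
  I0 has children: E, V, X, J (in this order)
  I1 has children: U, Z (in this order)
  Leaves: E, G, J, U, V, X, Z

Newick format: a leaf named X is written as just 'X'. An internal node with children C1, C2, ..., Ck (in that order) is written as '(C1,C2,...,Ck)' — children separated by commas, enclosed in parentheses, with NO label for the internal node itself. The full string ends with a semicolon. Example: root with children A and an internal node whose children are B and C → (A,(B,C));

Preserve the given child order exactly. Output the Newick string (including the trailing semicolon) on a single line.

internal I2 with children ['I0', 'I1', 'G']
  internal I0 with children ['E', 'V', 'X', 'J']
    leaf 'E' → 'E'
    leaf 'V' → 'V'
    leaf 'X' → 'X'
    leaf 'J' → 'J'
  → '(E,V,X,J)'
  internal I1 with children ['U', 'Z']
    leaf 'U' → 'U'
    leaf 'Z' → 'Z'
  → '(U,Z)'
  leaf 'G' → 'G'
→ '((E,V,X,J),(U,Z),G)'
Final: ((E,V,X,J),(U,Z),G);

Answer: ((E,V,X,J),(U,Z),G);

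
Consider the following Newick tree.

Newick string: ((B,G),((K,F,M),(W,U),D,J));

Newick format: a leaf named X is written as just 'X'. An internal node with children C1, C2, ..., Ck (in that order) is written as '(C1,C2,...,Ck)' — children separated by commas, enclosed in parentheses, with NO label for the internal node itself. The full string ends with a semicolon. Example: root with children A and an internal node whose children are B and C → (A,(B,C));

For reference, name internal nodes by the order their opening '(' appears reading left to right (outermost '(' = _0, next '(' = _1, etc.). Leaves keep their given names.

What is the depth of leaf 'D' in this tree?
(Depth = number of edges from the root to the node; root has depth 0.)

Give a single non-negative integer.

Answer: 2

Derivation:
Newick: ((B,G),((K,F,M),(W,U),D,J));
Naming internals by '(' encounter order: outermost '(' = _0, next = _1, ...
Query node: D
Path from root: _0 -> _2 -> D
Depth of D: 2 (number of edges from root)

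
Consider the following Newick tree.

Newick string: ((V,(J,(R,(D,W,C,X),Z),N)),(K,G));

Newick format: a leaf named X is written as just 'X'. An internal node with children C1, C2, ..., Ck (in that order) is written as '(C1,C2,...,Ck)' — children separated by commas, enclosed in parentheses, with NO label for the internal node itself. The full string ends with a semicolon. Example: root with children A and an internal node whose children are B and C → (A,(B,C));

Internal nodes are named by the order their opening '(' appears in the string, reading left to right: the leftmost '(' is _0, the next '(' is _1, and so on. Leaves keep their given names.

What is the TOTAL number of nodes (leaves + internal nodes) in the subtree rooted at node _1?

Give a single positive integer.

Newick: ((V,(J,(R,(D,W,C,X),Z),N)),(K,G));
Locate _1: it is the '(' at position 1 (the 2nd '(' reading left to right).
Query: subtree rooted at _1
_1: subtree_size = 1 + 12
  V: subtree_size = 1 + 0
  _2: subtree_size = 1 + 10
    J: subtree_size = 1 + 0
    _3: subtree_size = 1 + 7
      R: subtree_size = 1 + 0
      _4: subtree_size = 1 + 4
        D: subtree_size = 1 + 0
        W: subtree_size = 1 + 0
        C: subtree_size = 1 + 0
        X: subtree_size = 1 + 0
      Z: subtree_size = 1 + 0
    N: subtree_size = 1 + 0
Total subtree size of _1: 13

Answer: 13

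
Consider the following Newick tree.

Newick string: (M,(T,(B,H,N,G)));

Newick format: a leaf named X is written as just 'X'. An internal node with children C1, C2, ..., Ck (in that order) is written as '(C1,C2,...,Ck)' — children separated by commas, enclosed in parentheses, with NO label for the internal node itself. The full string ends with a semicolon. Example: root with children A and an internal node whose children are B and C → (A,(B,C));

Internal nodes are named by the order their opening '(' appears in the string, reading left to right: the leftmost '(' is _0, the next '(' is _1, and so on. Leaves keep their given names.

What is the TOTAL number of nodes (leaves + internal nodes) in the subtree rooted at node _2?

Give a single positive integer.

Answer: 5

Derivation:
Newick: (M,(T,(B,H,N,G)));
Locate _2: it is the '(' at position 6 (the 3rd '(' reading left to right).
Query: subtree rooted at _2
_2: subtree_size = 1 + 4
  B: subtree_size = 1 + 0
  H: subtree_size = 1 + 0
  N: subtree_size = 1 + 0
  G: subtree_size = 1 + 0
Total subtree size of _2: 5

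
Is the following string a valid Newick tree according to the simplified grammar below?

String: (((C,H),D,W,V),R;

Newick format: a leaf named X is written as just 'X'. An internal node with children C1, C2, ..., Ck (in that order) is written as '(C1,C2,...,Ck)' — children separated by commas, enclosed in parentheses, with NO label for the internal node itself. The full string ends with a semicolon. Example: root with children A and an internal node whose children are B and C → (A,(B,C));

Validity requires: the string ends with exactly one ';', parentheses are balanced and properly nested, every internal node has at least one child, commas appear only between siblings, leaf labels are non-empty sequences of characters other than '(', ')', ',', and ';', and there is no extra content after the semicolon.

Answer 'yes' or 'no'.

Input: (((C,H),D,W,V),R;
Paren balance: 3 '(' vs 2 ')' MISMATCH
Ends with single ';': True
Full parse: FAILS (expected , or ) at pos 16)
Valid: False

Answer: no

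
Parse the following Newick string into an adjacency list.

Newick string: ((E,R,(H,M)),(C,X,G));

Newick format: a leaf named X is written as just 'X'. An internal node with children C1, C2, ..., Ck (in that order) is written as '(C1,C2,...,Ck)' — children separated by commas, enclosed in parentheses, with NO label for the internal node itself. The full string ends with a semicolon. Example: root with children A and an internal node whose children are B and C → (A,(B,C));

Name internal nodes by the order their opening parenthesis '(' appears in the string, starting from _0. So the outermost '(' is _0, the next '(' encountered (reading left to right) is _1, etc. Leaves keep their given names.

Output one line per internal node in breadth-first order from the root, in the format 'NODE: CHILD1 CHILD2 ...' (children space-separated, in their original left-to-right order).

Answer: _0: _1 _3
_1: E R _2
_3: C X G
_2: H M

Derivation:
Input: ((E,R,(H,M)),(C,X,G));
Scanning left-to-right, naming '(' by encounter order:
  pos 0: '(' -> open internal node _0 (depth 1)
  pos 1: '(' -> open internal node _1 (depth 2)
  pos 6: '(' -> open internal node _2 (depth 3)
  pos 10: ')' -> close internal node _2 (now at depth 2)
  pos 11: ')' -> close internal node _1 (now at depth 1)
  pos 13: '(' -> open internal node _3 (depth 2)
  pos 19: ')' -> close internal node _3 (now at depth 1)
  pos 20: ')' -> close internal node _0 (now at depth 0)
Total internal nodes: 4
BFS adjacency from root:
  _0: _1 _3
  _1: E R _2
  _3: C X G
  _2: H M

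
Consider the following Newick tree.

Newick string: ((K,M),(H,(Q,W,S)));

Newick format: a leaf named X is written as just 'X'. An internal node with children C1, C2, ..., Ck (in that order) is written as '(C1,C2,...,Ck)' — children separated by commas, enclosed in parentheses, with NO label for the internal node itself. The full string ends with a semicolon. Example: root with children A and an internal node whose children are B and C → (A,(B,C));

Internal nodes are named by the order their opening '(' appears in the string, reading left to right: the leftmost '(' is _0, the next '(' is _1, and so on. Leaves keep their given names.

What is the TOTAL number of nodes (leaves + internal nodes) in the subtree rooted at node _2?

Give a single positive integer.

Answer: 6

Derivation:
Newick: ((K,M),(H,(Q,W,S)));
Locate _2: it is the '(' at position 7 (the 3rd '(' reading left to right).
Query: subtree rooted at _2
_2: subtree_size = 1 + 5
  H: subtree_size = 1 + 0
  _3: subtree_size = 1 + 3
    Q: subtree_size = 1 + 0
    W: subtree_size = 1 + 0
    S: subtree_size = 1 + 0
Total subtree size of _2: 6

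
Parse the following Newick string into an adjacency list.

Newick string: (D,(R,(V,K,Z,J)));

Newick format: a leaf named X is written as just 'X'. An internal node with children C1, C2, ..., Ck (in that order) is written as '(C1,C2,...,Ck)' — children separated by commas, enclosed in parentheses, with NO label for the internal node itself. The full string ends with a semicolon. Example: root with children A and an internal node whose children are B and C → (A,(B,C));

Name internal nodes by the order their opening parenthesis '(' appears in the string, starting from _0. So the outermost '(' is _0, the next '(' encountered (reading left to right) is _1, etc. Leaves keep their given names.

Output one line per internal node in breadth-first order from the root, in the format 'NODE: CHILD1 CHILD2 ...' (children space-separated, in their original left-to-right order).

Input: (D,(R,(V,K,Z,J)));
Scanning left-to-right, naming '(' by encounter order:
  pos 0: '(' -> open internal node _0 (depth 1)
  pos 3: '(' -> open internal node _1 (depth 2)
  pos 6: '(' -> open internal node _2 (depth 3)
  pos 14: ')' -> close internal node _2 (now at depth 2)
  pos 15: ')' -> close internal node _1 (now at depth 1)
  pos 16: ')' -> close internal node _0 (now at depth 0)
Total internal nodes: 3
BFS adjacency from root:
  _0: D _1
  _1: R _2
  _2: V K Z J

Answer: _0: D _1
_1: R _2
_2: V K Z J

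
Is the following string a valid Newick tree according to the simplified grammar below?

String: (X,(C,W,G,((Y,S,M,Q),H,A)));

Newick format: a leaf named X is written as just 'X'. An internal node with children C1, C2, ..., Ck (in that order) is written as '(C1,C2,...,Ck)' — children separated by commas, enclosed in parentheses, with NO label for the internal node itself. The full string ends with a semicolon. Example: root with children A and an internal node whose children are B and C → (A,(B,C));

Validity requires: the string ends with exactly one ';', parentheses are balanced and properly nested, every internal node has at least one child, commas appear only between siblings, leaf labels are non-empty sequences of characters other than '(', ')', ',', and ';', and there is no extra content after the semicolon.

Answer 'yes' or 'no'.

Input: (X,(C,W,G,((Y,S,M,Q),H,A)));
Paren balance: 4 '(' vs 4 ')' OK
Ends with single ';': True
Full parse: OK
Valid: True

Answer: yes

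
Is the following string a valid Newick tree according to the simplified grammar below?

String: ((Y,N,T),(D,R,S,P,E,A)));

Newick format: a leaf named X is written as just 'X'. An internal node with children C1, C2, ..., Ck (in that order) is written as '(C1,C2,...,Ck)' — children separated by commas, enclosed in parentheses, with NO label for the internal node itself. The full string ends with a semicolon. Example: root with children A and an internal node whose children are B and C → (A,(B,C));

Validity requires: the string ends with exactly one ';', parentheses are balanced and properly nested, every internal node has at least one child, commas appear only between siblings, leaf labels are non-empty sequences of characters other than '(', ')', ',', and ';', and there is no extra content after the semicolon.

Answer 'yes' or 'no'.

Input: ((Y,N,T),(D,R,S,P,E,A)));
Paren balance: 3 '(' vs 4 ')' MISMATCH
Ends with single ';': True
Full parse: FAILS (extra content after tree at pos 23)
Valid: False

Answer: no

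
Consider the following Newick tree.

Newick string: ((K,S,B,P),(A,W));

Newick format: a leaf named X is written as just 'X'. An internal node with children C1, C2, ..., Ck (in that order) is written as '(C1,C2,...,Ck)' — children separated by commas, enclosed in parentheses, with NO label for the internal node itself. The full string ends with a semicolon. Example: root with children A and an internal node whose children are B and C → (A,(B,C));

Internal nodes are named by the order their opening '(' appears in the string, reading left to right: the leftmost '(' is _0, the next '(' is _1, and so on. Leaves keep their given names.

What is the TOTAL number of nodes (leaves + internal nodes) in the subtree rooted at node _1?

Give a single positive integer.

Newick: ((K,S,B,P),(A,W));
Locate _1: it is the '(' at position 1 (the 2nd '(' reading left to right).
Query: subtree rooted at _1
_1: subtree_size = 1 + 4
  K: subtree_size = 1 + 0
  S: subtree_size = 1 + 0
  B: subtree_size = 1 + 0
  P: subtree_size = 1 + 0
Total subtree size of _1: 5

Answer: 5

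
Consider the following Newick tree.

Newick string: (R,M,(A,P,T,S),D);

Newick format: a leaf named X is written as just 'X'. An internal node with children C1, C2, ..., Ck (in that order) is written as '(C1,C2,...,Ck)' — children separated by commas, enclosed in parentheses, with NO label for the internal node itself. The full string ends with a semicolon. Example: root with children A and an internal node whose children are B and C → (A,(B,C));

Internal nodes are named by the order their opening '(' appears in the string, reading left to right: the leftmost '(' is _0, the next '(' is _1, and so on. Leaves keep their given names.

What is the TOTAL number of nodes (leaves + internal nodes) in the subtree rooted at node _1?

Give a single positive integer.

Answer: 5

Derivation:
Newick: (R,M,(A,P,T,S),D);
Locate _1: it is the '(' at position 5 (the 2nd '(' reading left to right).
Query: subtree rooted at _1
_1: subtree_size = 1 + 4
  A: subtree_size = 1 + 0
  P: subtree_size = 1 + 0
  T: subtree_size = 1 + 0
  S: subtree_size = 1 + 0
Total subtree size of _1: 5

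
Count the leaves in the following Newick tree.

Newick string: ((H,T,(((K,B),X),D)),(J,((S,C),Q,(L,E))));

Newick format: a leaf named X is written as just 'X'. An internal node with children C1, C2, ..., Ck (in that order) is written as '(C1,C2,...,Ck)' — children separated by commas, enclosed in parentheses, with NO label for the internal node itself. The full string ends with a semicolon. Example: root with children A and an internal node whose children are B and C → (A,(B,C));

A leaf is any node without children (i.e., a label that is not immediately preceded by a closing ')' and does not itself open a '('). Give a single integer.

Newick: ((H,T,(((K,B),X),D)),(J,((S,C),Q,(L,E))));
Scan left-to-right; a leaf is any maximal label run not followed by '(':
  pos 2: leaf 'H' → count = 1
  pos 4: leaf 'T' → count = 2
  pos 9: leaf 'K' → count = 3
  pos 11: leaf 'B' → count = 4
  pos 14: leaf 'X' → count = 5
  pos 17: leaf 'D' → count = 6
  pos 22: leaf 'J' → count = 7
  pos 26: leaf 'S' → count = 8
  pos 28: leaf 'C' → count = 9
  pos 31: leaf 'Q' → count = 10
  pos 34: leaf 'L' → count = 11
  pos 36: leaf 'E' → count = 12
Total leaves: 12

Answer: 12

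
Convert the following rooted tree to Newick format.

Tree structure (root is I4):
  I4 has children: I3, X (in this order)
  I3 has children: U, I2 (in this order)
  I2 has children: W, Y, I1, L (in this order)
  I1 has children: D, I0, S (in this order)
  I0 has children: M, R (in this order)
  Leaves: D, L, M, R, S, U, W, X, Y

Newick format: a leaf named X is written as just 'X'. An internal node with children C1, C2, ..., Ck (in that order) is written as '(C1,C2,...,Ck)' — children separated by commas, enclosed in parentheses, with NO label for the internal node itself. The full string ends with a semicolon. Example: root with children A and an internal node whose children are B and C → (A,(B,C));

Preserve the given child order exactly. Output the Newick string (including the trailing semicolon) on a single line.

Answer: ((U,(W,Y,(D,(M,R),S),L)),X);

Derivation:
internal I4 with children ['I3', 'X']
  internal I3 with children ['U', 'I2']
    leaf 'U' → 'U'
    internal I2 with children ['W', 'Y', 'I1', 'L']
      leaf 'W' → 'W'
      leaf 'Y' → 'Y'
      internal I1 with children ['D', 'I0', 'S']
        leaf 'D' → 'D'
        internal I0 with children ['M', 'R']
          leaf 'M' → 'M'
          leaf 'R' → 'R'
        → '(M,R)'
        leaf 'S' → 'S'
      → '(D,(M,R),S)'
      leaf 'L' → 'L'
    → '(W,Y,(D,(M,R),S),L)'
  → '(U,(W,Y,(D,(M,R),S),L))'
  leaf 'X' → 'X'
→ '((U,(W,Y,(D,(M,R),S),L)),X)'
Final: ((U,(W,Y,(D,(M,R),S),L)),X);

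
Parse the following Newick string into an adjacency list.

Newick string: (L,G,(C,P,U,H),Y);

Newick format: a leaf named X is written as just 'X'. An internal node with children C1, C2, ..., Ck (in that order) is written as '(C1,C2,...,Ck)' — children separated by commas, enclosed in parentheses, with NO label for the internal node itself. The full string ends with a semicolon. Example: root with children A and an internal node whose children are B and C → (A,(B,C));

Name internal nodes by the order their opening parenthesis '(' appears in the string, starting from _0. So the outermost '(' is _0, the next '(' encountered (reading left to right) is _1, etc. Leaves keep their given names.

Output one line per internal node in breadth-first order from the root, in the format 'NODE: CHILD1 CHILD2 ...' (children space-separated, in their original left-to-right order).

Input: (L,G,(C,P,U,H),Y);
Scanning left-to-right, naming '(' by encounter order:
  pos 0: '(' -> open internal node _0 (depth 1)
  pos 5: '(' -> open internal node _1 (depth 2)
  pos 13: ')' -> close internal node _1 (now at depth 1)
  pos 16: ')' -> close internal node _0 (now at depth 0)
Total internal nodes: 2
BFS adjacency from root:
  _0: L G _1 Y
  _1: C P U H

Answer: _0: L G _1 Y
_1: C P U H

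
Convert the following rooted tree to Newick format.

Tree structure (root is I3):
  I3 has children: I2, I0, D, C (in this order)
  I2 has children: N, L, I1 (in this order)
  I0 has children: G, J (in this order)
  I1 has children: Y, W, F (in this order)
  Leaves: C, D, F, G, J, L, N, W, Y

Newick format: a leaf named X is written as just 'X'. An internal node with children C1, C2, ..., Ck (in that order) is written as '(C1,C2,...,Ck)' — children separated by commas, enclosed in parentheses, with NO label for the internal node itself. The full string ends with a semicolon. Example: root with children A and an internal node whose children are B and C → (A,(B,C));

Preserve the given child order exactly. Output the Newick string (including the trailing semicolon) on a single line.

internal I3 with children ['I2', 'I0', 'D', 'C']
  internal I2 with children ['N', 'L', 'I1']
    leaf 'N' → 'N'
    leaf 'L' → 'L'
    internal I1 with children ['Y', 'W', 'F']
      leaf 'Y' → 'Y'
      leaf 'W' → 'W'
      leaf 'F' → 'F'
    → '(Y,W,F)'
  → '(N,L,(Y,W,F))'
  internal I0 with children ['G', 'J']
    leaf 'G' → 'G'
    leaf 'J' → 'J'
  → '(G,J)'
  leaf 'D' → 'D'
  leaf 'C' → 'C'
→ '((N,L,(Y,W,F)),(G,J),D,C)'
Final: ((N,L,(Y,W,F)),(G,J),D,C);

Answer: ((N,L,(Y,W,F)),(G,J),D,C);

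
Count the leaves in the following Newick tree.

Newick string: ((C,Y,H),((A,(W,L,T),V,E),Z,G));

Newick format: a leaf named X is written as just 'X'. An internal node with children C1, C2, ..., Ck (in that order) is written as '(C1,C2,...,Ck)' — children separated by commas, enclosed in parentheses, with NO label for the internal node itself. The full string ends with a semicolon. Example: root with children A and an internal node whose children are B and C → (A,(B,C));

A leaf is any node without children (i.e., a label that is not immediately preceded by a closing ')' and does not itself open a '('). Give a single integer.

Answer: 11

Derivation:
Newick: ((C,Y,H),((A,(W,L,T),V,E),Z,G));
Scan left-to-right; a leaf is any maximal label run not followed by '(':
  pos 2: leaf 'C' → count = 1
  pos 4: leaf 'Y' → count = 2
  pos 6: leaf 'H' → count = 3
  pos 11: leaf 'A' → count = 4
  pos 14: leaf 'W' → count = 5
  pos 16: leaf 'L' → count = 6
  pos 18: leaf 'T' → count = 7
  pos 21: leaf 'V' → count = 8
  pos 23: leaf 'E' → count = 9
  pos 26: leaf 'Z' → count = 10
  pos 28: leaf 'G' → count = 11
Total leaves: 11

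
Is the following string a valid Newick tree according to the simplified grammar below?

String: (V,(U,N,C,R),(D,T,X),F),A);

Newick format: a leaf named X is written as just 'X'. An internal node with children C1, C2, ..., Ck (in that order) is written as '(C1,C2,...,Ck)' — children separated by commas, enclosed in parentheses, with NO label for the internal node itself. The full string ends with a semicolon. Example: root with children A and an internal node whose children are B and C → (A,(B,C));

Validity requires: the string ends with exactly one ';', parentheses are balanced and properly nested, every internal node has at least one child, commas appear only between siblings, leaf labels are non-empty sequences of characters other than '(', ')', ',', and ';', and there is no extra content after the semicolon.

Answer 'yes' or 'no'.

Answer: no

Derivation:
Input: (V,(U,N,C,R),(D,T,X),F),A);
Paren balance: 3 '(' vs 4 ')' MISMATCH
Ends with single ';': True
Full parse: FAILS (extra content after tree at pos 23)
Valid: False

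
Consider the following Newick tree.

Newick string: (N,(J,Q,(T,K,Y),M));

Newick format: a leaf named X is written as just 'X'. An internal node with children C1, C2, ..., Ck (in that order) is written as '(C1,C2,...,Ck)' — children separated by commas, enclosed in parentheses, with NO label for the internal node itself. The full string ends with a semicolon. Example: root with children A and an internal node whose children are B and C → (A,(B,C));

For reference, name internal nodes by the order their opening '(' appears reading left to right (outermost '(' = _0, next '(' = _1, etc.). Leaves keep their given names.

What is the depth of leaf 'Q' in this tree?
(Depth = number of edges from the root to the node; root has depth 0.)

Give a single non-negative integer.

Newick: (N,(J,Q,(T,K,Y),M));
Naming internals by '(' encounter order: outermost '(' = _0, next = _1, ...
Query node: Q
Path from root: _0 -> _1 -> Q
Depth of Q: 2 (number of edges from root)

Answer: 2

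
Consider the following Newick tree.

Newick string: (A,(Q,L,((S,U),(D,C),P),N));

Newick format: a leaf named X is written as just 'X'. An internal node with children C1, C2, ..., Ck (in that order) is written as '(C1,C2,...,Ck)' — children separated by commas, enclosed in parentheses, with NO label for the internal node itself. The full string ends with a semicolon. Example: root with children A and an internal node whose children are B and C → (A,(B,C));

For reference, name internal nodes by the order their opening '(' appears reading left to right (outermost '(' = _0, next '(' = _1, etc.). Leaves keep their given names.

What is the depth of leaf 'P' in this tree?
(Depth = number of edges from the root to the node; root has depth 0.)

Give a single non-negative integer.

Newick: (A,(Q,L,((S,U),(D,C),P),N));
Naming internals by '(' encounter order: outermost '(' = _0, next = _1, ...
Query node: P
Path from root: _0 -> _1 -> _2 -> P
Depth of P: 3 (number of edges from root)

Answer: 3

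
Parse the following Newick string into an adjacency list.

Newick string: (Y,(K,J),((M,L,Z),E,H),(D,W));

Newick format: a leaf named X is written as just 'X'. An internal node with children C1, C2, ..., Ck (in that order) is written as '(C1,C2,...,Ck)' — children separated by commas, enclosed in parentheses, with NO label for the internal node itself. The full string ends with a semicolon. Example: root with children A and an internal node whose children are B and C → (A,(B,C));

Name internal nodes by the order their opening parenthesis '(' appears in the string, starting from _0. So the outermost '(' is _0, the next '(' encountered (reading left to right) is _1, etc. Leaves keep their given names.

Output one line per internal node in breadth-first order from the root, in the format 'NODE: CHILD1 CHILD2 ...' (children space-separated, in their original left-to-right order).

Answer: _0: Y _1 _2 _4
_1: K J
_2: _3 E H
_4: D W
_3: M L Z

Derivation:
Input: (Y,(K,J),((M,L,Z),E,H),(D,W));
Scanning left-to-right, naming '(' by encounter order:
  pos 0: '(' -> open internal node _0 (depth 1)
  pos 3: '(' -> open internal node _1 (depth 2)
  pos 7: ')' -> close internal node _1 (now at depth 1)
  pos 9: '(' -> open internal node _2 (depth 2)
  pos 10: '(' -> open internal node _3 (depth 3)
  pos 16: ')' -> close internal node _3 (now at depth 2)
  pos 21: ')' -> close internal node _2 (now at depth 1)
  pos 23: '(' -> open internal node _4 (depth 2)
  pos 27: ')' -> close internal node _4 (now at depth 1)
  pos 28: ')' -> close internal node _0 (now at depth 0)
Total internal nodes: 5
BFS adjacency from root:
  _0: Y _1 _2 _4
  _1: K J
  _2: _3 E H
  _4: D W
  _3: M L Z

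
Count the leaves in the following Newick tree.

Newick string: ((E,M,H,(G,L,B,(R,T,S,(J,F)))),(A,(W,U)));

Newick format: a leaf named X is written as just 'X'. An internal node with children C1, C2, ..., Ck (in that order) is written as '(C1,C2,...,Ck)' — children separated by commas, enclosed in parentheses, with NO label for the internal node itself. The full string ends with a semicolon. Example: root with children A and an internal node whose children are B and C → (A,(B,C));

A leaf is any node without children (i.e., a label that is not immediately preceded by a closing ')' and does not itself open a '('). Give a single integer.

Newick: ((E,M,H,(G,L,B,(R,T,S,(J,F)))),(A,(W,U)));
Scan left-to-right; a leaf is any maximal label run not followed by '(':
  pos 2: leaf 'E' → count = 1
  pos 4: leaf 'M' → count = 2
  pos 6: leaf 'H' → count = 3
  pos 9: leaf 'G' → count = 4
  pos 11: leaf 'L' → count = 5
  pos 13: leaf 'B' → count = 6
  pos 16: leaf 'R' → count = 7
  pos 18: leaf 'T' → count = 8
  pos 20: leaf 'S' → count = 9
  pos 23: leaf 'J' → count = 10
  pos 25: leaf 'F' → count = 11
  pos 32: leaf 'A' → count = 12
  pos 35: leaf 'W' → count = 13
  pos 37: leaf 'U' → count = 14
Total leaves: 14

Answer: 14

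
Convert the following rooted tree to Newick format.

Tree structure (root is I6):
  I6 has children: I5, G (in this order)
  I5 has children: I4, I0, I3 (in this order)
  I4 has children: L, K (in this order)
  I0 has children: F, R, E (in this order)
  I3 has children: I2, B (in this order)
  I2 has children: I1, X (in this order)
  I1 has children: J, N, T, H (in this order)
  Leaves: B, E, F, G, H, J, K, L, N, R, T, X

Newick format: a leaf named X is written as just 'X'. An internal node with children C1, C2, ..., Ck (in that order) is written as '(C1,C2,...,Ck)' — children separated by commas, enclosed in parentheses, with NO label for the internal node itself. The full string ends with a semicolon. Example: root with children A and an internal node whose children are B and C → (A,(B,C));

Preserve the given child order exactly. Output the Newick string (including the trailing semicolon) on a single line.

internal I6 with children ['I5', 'G']
  internal I5 with children ['I4', 'I0', 'I3']
    internal I4 with children ['L', 'K']
      leaf 'L' → 'L'
      leaf 'K' → 'K'
    → '(L,K)'
    internal I0 with children ['F', 'R', 'E']
      leaf 'F' → 'F'
      leaf 'R' → 'R'
      leaf 'E' → 'E'
    → '(F,R,E)'
    internal I3 with children ['I2', 'B']
      internal I2 with children ['I1', 'X']
        internal I1 with children ['J', 'N', 'T', 'H']
          leaf 'J' → 'J'
          leaf 'N' → 'N'
          leaf 'T' → 'T'
          leaf 'H' → 'H'
        → '(J,N,T,H)'
        leaf 'X' → 'X'
      → '((J,N,T,H),X)'
      leaf 'B' → 'B'
    → '(((J,N,T,H),X),B)'
  → '((L,K),(F,R,E),(((J,N,T,H),X),B))'
  leaf 'G' → 'G'
→ '(((L,K),(F,R,E),(((J,N,T,H),X),B)),G)'
Final: (((L,K),(F,R,E),(((J,N,T,H),X),B)),G);

Answer: (((L,K),(F,R,E),(((J,N,T,H),X),B)),G);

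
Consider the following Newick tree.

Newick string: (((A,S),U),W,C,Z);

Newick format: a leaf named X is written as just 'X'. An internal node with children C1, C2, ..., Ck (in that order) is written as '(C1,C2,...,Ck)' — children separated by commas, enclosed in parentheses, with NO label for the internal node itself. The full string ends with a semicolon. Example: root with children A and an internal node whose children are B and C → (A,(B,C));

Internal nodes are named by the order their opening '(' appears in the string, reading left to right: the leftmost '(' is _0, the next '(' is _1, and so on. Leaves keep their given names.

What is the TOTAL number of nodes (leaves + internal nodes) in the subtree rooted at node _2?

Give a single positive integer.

Newick: (((A,S),U),W,C,Z);
Locate _2: it is the '(' at position 2 (the 3rd '(' reading left to right).
Query: subtree rooted at _2
_2: subtree_size = 1 + 2
  A: subtree_size = 1 + 0
  S: subtree_size = 1 + 0
Total subtree size of _2: 3

Answer: 3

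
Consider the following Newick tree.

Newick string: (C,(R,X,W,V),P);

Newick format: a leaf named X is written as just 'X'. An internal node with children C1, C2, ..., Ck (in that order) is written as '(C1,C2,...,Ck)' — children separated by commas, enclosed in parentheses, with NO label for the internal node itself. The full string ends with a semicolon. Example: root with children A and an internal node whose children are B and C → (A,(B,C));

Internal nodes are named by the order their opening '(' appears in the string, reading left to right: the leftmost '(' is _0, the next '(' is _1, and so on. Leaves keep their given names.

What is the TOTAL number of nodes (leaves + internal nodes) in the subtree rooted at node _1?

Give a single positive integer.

Answer: 5

Derivation:
Newick: (C,(R,X,W,V),P);
Locate _1: it is the '(' at position 3 (the 2nd '(' reading left to right).
Query: subtree rooted at _1
_1: subtree_size = 1 + 4
  R: subtree_size = 1 + 0
  X: subtree_size = 1 + 0
  W: subtree_size = 1 + 0
  V: subtree_size = 1 + 0
Total subtree size of _1: 5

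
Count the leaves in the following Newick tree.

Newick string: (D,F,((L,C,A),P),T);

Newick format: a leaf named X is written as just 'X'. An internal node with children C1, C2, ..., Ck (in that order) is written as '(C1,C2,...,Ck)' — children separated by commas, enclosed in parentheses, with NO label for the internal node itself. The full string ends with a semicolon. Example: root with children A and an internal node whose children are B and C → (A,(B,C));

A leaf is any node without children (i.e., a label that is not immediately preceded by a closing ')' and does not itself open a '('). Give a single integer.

Newick: (D,F,((L,C,A),P),T);
Scan left-to-right; a leaf is any maximal label run not followed by '(':
  pos 1: leaf 'D' → count = 1
  pos 3: leaf 'F' → count = 2
  pos 7: leaf 'L' → count = 3
  pos 9: leaf 'C' → count = 4
  pos 11: leaf 'A' → count = 5
  pos 14: leaf 'P' → count = 6
  pos 17: leaf 'T' → count = 7
Total leaves: 7

Answer: 7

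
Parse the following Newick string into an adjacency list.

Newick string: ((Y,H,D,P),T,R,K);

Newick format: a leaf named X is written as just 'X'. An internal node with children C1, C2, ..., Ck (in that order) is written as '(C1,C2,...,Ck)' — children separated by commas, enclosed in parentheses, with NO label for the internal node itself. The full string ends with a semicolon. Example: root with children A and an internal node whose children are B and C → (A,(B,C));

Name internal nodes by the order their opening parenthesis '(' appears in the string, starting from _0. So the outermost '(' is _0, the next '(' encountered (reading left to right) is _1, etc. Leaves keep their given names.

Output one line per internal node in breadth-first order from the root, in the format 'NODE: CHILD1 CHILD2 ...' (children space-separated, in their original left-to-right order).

Input: ((Y,H,D,P),T,R,K);
Scanning left-to-right, naming '(' by encounter order:
  pos 0: '(' -> open internal node _0 (depth 1)
  pos 1: '(' -> open internal node _1 (depth 2)
  pos 9: ')' -> close internal node _1 (now at depth 1)
  pos 16: ')' -> close internal node _0 (now at depth 0)
Total internal nodes: 2
BFS adjacency from root:
  _0: _1 T R K
  _1: Y H D P

Answer: _0: _1 T R K
_1: Y H D P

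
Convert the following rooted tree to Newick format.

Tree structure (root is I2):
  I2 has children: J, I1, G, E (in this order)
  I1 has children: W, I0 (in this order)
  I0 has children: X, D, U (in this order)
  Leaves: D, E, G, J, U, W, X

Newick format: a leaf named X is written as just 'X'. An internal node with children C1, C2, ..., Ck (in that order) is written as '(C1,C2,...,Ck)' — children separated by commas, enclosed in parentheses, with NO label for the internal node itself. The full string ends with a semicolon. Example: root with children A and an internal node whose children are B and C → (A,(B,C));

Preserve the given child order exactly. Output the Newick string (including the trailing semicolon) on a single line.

internal I2 with children ['J', 'I1', 'G', 'E']
  leaf 'J' → 'J'
  internal I1 with children ['W', 'I0']
    leaf 'W' → 'W'
    internal I0 with children ['X', 'D', 'U']
      leaf 'X' → 'X'
      leaf 'D' → 'D'
      leaf 'U' → 'U'
    → '(X,D,U)'
  → '(W,(X,D,U))'
  leaf 'G' → 'G'
  leaf 'E' → 'E'
→ '(J,(W,(X,D,U)),G,E)'
Final: (J,(W,(X,D,U)),G,E);

Answer: (J,(W,(X,D,U)),G,E);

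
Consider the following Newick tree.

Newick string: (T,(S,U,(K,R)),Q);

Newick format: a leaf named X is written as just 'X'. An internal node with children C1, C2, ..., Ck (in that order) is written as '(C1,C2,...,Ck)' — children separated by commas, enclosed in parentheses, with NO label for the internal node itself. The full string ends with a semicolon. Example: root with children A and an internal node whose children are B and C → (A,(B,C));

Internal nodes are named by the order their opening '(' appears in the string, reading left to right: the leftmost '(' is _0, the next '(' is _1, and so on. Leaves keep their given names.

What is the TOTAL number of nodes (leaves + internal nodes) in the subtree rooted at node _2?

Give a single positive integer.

Answer: 3

Derivation:
Newick: (T,(S,U,(K,R)),Q);
Locate _2: it is the '(' at position 8 (the 3rd '(' reading left to right).
Query: subtree rooted at _2
_2: subtree_size = 1 + 2
  K: subtree_size = 1 + 0
  R: subtree_size = 1 + 0
Total subtree size of _2: 3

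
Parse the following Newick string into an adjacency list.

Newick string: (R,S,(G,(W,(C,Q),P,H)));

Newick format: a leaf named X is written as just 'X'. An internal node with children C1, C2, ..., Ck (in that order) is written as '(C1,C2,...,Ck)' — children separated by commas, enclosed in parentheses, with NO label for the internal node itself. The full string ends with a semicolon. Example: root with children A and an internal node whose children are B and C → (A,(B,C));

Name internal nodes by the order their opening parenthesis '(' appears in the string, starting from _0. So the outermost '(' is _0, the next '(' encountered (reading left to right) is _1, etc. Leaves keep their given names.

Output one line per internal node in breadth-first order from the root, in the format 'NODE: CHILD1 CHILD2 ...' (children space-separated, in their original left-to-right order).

Answer: _0: R S _1
_1: G _2
_2: W _3 P H
_3: C Q

Derivation:
Input: (R,S,(G,(W,(C,Q),P,H)));
Scanning left-to-right, naming '(' by encounter order:
  pos 0: '(' -> open internal node _0 (depth 1)
  pos 5: '(' -> open internal node _1 (depth 2)
  pos 8: '(' -> open internal node _2 (depth 3)
  pos 11: '(' -> open internal node _3 (depth 4)
  pos 15: ')' -> close internal node _3 (now at depth 3)
  pos 20: ')' -> close internal node _2 (now at depth 2)
  pos 21: ')' -> close internal node _1 (now at depth 1)
  pos 22: ')' -> close internal node _0 (now at depth 0)
Total internal nodes: 4
BFS adjacency from root:
  _0: R S _1
  _1: G _2
  _2: W _3 P H
  _3: C Q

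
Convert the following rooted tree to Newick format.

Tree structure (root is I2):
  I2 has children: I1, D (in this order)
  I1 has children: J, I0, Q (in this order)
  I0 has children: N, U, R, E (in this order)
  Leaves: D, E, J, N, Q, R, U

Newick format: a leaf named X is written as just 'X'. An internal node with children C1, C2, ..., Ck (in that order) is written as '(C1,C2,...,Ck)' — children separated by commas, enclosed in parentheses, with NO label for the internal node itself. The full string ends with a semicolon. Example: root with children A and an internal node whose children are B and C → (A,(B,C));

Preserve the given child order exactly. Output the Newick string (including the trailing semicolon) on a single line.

Answer: ((J,(N,U,R,E),Q),D);

Derivation:
internal I2 with children ['I1', 'D']
  internal I1 with children ['J', 'I0', 'Q']
    leaf 'J' → 'J'
    internal I0 with children ['N', 'U', 'R', 'E']
      leaf 'N' → 'N'
      leaf 'U' → 'U'
      leaf 'R' → 'R'
      leaf 'E' → 'E'
    → '(N,U,R,E)'
    leaf 'Q' → 'Q'
  → '(J,(N,U,R,E),Q)'
  leaf 'D' → 'D'
→ '((J,(N,U,R,E),Q),D)'
Final: ((J,(N,U,R,E),Q),D);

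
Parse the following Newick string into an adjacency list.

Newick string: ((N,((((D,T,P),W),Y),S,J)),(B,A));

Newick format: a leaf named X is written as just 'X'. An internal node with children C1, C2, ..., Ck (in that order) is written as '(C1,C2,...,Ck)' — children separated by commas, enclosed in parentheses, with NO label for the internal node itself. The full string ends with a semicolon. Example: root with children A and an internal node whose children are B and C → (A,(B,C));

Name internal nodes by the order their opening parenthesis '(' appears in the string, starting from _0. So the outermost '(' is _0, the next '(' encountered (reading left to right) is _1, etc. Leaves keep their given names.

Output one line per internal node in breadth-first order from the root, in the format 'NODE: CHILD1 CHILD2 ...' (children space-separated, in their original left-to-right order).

Input: ((N,((((D,T,P),W),Y),S,J)),(B,A));
Scanning left-to-right, naming '(' by encounter order:
  pos 0: '(' -> open internal node _0 (depth 1)
  pos 1: '(' -> open internal node _1 (depth 2)
  pos 4: '(' -> open internal node _2 (depth 3)
  pos 5: '(' -> open internal node _3 (depth 4)
  pos 6: '(' -> open internal node _4 (depth 5)
  pos 7: '(' -> open internal node _5 (depth 6)
  pos 13: ')' -> close internal node _5 (now at depth 5)
  pos 16: ')' -> close internal node _4 (now at depth 4)
  pos 19: ')' -> close internal node _3 (now at depth 3)
  pos 24: ')' -> close internal node _2 (now at depth 2)
  pos 25: ')' -> close internal node _1 (now at depth 1)
  pos 27: '(' -> open internal node _6 (depth 2)
  pos 31: ')' -> close internal node _6 (now at depth 1)
  pos 32: ')' -> close internal node _0 (now at depth 0)
Total internal nodes: 7
BFS adjacency from root:
  _0: _1 _6
  _1: N _2
  _6: B A
  _2: _3 S J
  _3: _4 Y
  _4: _5 W
  _5: D T P

Answer: _0: _1 _6
_1: N _2
_6: B A
_2: _3 S J
_3: _4 Y
_4: _5 W
_5: D T P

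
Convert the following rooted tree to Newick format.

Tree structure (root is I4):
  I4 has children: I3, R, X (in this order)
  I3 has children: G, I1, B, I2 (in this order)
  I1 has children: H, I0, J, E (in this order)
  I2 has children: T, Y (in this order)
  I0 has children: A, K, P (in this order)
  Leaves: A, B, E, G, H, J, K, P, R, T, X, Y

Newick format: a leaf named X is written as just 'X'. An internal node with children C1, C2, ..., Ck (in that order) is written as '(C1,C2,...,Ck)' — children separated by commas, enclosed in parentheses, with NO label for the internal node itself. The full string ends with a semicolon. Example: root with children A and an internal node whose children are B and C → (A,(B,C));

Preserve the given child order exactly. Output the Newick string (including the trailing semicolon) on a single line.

Answer: ((G,(H,(A,K,P),J,E),B,(T,Y)),R,X);

Derivation:
internal I4 with children ['I3', 'R', 'X']
  internal I3 with children ['G', 'I1', 'B', 'I2']
    leaf 'G' → 'G'
    internal I1 with children ['H', 'I0', 'J', 'E']
      leaf 'H' → 'H'
      internal I0 with children ['A', 'K', 'P']
        leaf 'A' → 'A'
        leaf 'K' → 'K'
        leaf 'P' → 'P'
      → '(A,K,P)'
      leaf 'J' → 'J'
      leaf 'E' → 'E'
    → '(H,(A,K,P),J,E)'
    leaf 'B' → 'B'
    internal I2 with children ['T', 'Y']
      leaf 'T' → 'T'
      leaf 'Y' → 'Y'
    → '(T,Y)'
  → '(G,(H,(A,K,P),J,E),B,(T,Y))'
  leaf 'R' → 'R'
  leaf 'X' → 'X'
→ '((G,(H,(A,K,P),J,E),B,(T,Y)),R,X)'
Final: ((G,(H,(A,K,P),J,E),B,(T,Y)),R,X);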